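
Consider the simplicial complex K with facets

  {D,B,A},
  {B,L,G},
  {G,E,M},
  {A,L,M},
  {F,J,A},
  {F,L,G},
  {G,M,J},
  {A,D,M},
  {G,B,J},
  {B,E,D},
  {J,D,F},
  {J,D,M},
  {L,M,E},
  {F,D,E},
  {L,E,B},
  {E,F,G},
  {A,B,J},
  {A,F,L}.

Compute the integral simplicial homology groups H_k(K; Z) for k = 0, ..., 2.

H_0 = Z,  H_1 = Z ⊕ Z/2Z,  H_2 = 0.

Take the total order A < B < D < E < F < G < J < L < M on the vertex set. Then K (dimension 2) consists of the simplices:

  0-simplices (9): A, B, D, E, F, G, J, L, M
  1-simplices (27): AB, AD, AF, AJ, AL, AM, BD, BE, BG, BJ, BL, DE, DF, DJ, DM, EF, EG, EL, EM, FG, FJ, FL, GJ, GL, GM, JM, LM
  2-simplices (18): ABD, ABJ, ADM, AFJ, AFL, ALM, BDE, BEL, BGJ, BGL, DEF, DFJ, DJM, EFG, EGM, ELM, FGL, GJM

so the chain groups are C_0 ≅ Z^9, C_1 ≅ Z^27, C_2 ≅ Z^18.

Boundary ∂_1: C_1 → C_0 is given by ∂[p,q] = [q] − [p].
This gives a 9×27 integer matrix of rank 8; reducing to Smith normal form yields diagonal entries (1,1,1,1,1,1,1,1).

Boundary ∂_2: C_2 → C_1 acts by ∂[p,q,r] = [q,r] − [p,r] + [p,q]. For instance
  ∂BGJ = GJ − BJ + BG,
  ∂BDE = DE − BE + BD.
As a 27×18 matrix over Z this has rank 18, with invariant factors (1,1,1,1,1,1,1,1,1,1,1,1,1,1,1,1,1,2).

From H_k ≅ ker(∂_k) / im(∂_{k+1}) we obtain:

  H_0: rank C_0 − rank ∂_1 = 9 − 8 = 1, and the invariant factors of ∂_1 are all 1, so H_0 = Z.
  H_1: rank ker ∂_1 − rank ∂_2 = (27 − 8) − 18 = 1, and ∂_2 has invariant factor 2 > 1, so H_1 = Z ⊕ Z/2Z.
  H_2: rank ker ∂_2 − rank ∂_3 = (18 − 18) − 0 = 0, and there is no ∂_3, so H_2 = 0.

(K is a triangulation of the Klein bottle.)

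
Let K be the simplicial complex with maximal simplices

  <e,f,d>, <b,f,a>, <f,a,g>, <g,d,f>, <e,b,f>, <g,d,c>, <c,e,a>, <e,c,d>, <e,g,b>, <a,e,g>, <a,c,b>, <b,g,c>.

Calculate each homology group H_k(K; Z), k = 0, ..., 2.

H_0 ≅ Z,  H_1 ≅ Z/2Z,  H_2 = 0.

Take the total order a < b < c < d < e < f < g on the vertex set. Then K (dimension 2) consists of the simplices:

  0-simplices (7): a, b, c, d, e, f, g
  1-simplices (18): ab, ac, ae, af, ag, bc, be, bf, bg, cd, ce, cg, de, df, dg, ef, eg, fg
  2-simplices (12): abc, abf, ace, aeg, afg, bcg, bef, beg, cde, cdg, def, dfg

so the chain groups are C_0 ≅ Z^7, C_1 ≅ Z^18, C_2 ≅ Z^12.

∂_1: C_1 → C_0 sends each edge [p,q] (with p < q) to q − p. For instance
  ∂bf = f − b.
This gives a 7×18 integer matrix of rank 6; reducing to Smith normal form yields diagonal entries (1,1,1,1,1,1).

∂_2: C_2 → C_1 acts by ∂[p,q,r] = [q,r] − [p,r] + [p,q]. For instance
  ∂bcg = cg − bg + bc,
  ∂cde = de − ce + cd.
This gives a 18×12 integer matrix of rank 12; reducing to Smith normal form yields diagonal entries (1,1,1,1,1,1,1,1,1,1,1,2).

Now H_k = ker ∂_k / im ∂_{k+1}, so:

  H_0: rank C_0 − rank ∂_1 = 7 − 6 = 1, and the invariant factors of ∂_1 are all 1, so H_0 ≅ Z.
  H_1: rank ker ∂_1 − rank ∂_2 = (18 − 6) − 12 = 0, and ∂_2 has invariant factor 2 > 1, so H_1 ≅ Z/2Z.
  H_2: rank ker ∂_2 − rank ∂_3 = (12 − 12) − 0 = 0, and there is no ∂_3, so H_2 ≅ 0.

As a check, the Euler characteristic is 7 − 18 + 12 = 1, which agrees with 1 − 0 + 0 = 1.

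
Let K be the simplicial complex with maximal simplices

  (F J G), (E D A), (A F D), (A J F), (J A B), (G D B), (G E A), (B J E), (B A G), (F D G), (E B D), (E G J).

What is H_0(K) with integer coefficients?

Fix the vertex order A < B < D < E < F < G < J and write every simplex with vertices in increasing order. Then dim K = 2 and the simplices of K are:

  0-simplices (7): A, B, D, E, F, G, J
  1-simplices (18): AB, AD, AE, AF, AG, AJ, BD, BE, BG, BJ, DE, DF, DG, EG, EJ, FG, FJ, GJ
  2-simplices (12): ABG, ABJ, ADE, ADF, AEG, AFJ, BDE, BDG, BEJ, DFG, EGJ, FGJ

so the chain groups are C_0 ≅ Z^7, C_1 ≅ Z^18, C_2 ≅ Z^12.

Boundary ∂_1: C_1 → C_0 sends each edge [p,q] (with p < q) to q − p.
The 7×18 boundary matrix has rank 6 and Smith normal form diag(1,1,1,1,1,1).

The boundary map ∂_2: C_2 → C_1 maps a triangle to the signed sum of its edges. For instance
  ∂FGJ = GJ − FJ + FG,
  ∂ABG = BG − AG + AB.
As a 18×12 matrix over Z this has rank 12, with invariant factors (1,1,1,1,1,1,1,1,1,1,1,2).

Computing H_k = (kernel of ∂_k) / (image of ∂_{k+1}):

  H_0: rank C_0 − rank ∂_1 = 7 − 6 = 1, and the invariant factors of ∂_1 are all 1, so H_0 = Z.

(K is a triangulation of the real projective plane RP^2.)

H_0 ≅ Z.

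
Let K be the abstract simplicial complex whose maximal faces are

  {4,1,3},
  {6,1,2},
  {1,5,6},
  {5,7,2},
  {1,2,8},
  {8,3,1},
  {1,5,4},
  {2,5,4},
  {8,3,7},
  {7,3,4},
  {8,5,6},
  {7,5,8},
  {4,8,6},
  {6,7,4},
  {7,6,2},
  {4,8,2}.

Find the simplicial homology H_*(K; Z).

H_0 ≅ Z,  H_1 ≅ Z^2,  H_2 ≅ Z.

Take the total order 1 < 2 < 3 < 4 < 5 < 6 < 7 < 8 on the vertex set. Then K (dimension 2) consists of the simplices:

  0-simplices (8): [1], [2], [3], [4], [5], [6], [7], [8]
  1-simplices (24): (24 of them)
  2-simplices (16): [1,2,6], [1,2,8], [1,3,4], [1,3,8], [1,4,5], [1,5,6], [2,4,5], [2,4,8], [2,5,7], [2,6,7], [3,4,7], [3,7,8], [4,6,7], [4,6,8], [5,6,8], [5,7,8]

so the chain groups are C_0 ≅ Z^8, C_1 ≅ Z^24, C_2 ≅ Z^16.

The boundary map ∂_1: C_1 → C_0 maps an edge to its endpoints' difference, ∂[p,q] = q − p.
This gives a 8×24 integer matrix of rank 7; reducing to Smith normal form yields diagonal entries (1,1,1,1,1,1,1).

∂_2: C_2 → C_1 sends each 2-simplex [p,q,r] to [q,r] − [p,r] + [p,q]. For instance
  ∂[1,5,6] = [5,6] − [1,6] + [1,5],
  ∂[5,6,8] = [6,8] − [5,8] + [5,6].
This gives a 24×16 integer matrix of rank 15; reducing to Smith normal form yields diagonal entries (1,1,1,1,1,1,1,1,1,1,1,1,1,1,1).

From H_k ≅ ker(∂_k) / im(∂_{k+1}) we obtain:

  H_0: rank C_0 − rank ∂_1 = 8 − 7 = 1, and the invariant factors of ∂_1 are all 1, so H_0 ≅ Z.
  H_1: rank ker ∂_1 − rank ∂_2 = (24 − 7) − 15 = 2, and the invariant factors of ∂_2 are all 1, so H_1 ≅ Z^2.
  H_2: rank ker ∂_2 − rank ∂_3 = (16 − 15) − 0 = 1, and there is no ∂_3, so H_2 ≅ Z.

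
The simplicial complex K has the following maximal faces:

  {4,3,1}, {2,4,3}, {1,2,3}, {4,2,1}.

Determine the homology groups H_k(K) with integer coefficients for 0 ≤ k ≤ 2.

H_0 ≅ Z,  H_1 = 0,  H_2 ≅ Z.

Take the total order 1 < 2 < 3 < 4 on the vertex set. Then K (dimension 2) consists of the simplices:

  0-simplices (4): [1], [2], [3], [4]
  1-simplices (6): [1,2], [1,3], [1,4], [2,3], [2,4], [3,4]
  2-simplices (4): [1,2,3], [1,2,4], [1,3,4], [2,3,4]

so the chain groups are C_0 ≅ Z^4, C_1 ≅ Z^6, C_2 ≅ Z^4.

The boundary map ∂_1: C_1 → C_0 sends each edge [p,q] (with p < q) to q − p. For instance
  ∂[1,2] = [2] − [1].
This gives a 4×6 integer matrix of rank 3; reducing to Smith normal form yields diagonal entries (1,1,1).

Boundary ∂_2: C_2 → C_1 acts by ∂[p,q,r] = [q,r] − [p,r] + [p,q]. For instance
  ∂[1,2,3] = [2,3] − [1,3] + [1,2],
  ∂[1,2,4] = [2,4] − [1,4] + [1,2].
The resulting 6×4 matrix has rank 3, and its Smith normal form has invariant factors (1,1,1).

Reading off H_k = ker ∂_k / im ∂_{k+1}:

  H_0: rank C_0 − rank ∂_1 = 4 − 3 = 1, and the invariant factors of ∂_1 are all 1, so H_0 = Z.
  H_1: rank ker ∂_1 − rank ∂_2 = (6 − 3) − 3 = 0, and the invariant factors of ∂_2 are all 1, so H_1 = 0.
  H_2: rank ker ∂_2 − rank ∂_3 = (4 − 3) − 0 = 1, and there is no ∂_3, so H_2 = Z.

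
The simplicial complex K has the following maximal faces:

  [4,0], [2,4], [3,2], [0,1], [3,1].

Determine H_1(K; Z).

H_1 ≅ Z.

We work with the vertex ordering 0 < 1 < 2 < 3 < 4. The simplices of K, each written with vertices in increasing order, are:

  0-simplices (5): [0], [1], [2], [3], [4]
  1-simplices (5): [0,1], [0,4], [1,3], [2,3], [2,4]

giving chain groups C_0 ≅ Z^5, C_1 ≅ Z^5.

Boundary ∂_1: C_1 → C_0 sends each edge [p,q] (with p < q) to q − p. For instance
  ∂[2,3] = [3] − [2].
The resulting 5×5 matrix has rank 4, and its Smith normal form has invariant factors (1,1,1,1).

From H_k ≅ ker(∂_k) / im(∂_{k+1}) we obtain:

  H_1: rank ker ∂_1 − rank ∂_2 = (5 − 4) − 0 = 1, and there is no ∂_2, so H_1 ≅ Z.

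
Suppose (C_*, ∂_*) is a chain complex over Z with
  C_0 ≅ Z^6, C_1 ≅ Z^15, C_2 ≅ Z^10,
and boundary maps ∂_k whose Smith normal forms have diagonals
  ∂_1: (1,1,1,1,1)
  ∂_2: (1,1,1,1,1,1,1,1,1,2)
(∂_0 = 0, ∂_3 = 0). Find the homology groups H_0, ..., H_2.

H_0: b_0 = 6 − 0 − 5 = 1; torsion from ∂_1 factors > 1: none. So H_0 = Z.
H_1: b_1 = 15 − 5 − 10 = 0; torsion from ∂_2 factors > 1: [2]. So H_1 = Z/2.
H_2: b_2 = 10 − 10 − 0 = 0; torsion from ∂_3 factors > 1: none. So H_2 = 0.

H_0 = Z,  H_1 = Z/2,  H_2 = 0.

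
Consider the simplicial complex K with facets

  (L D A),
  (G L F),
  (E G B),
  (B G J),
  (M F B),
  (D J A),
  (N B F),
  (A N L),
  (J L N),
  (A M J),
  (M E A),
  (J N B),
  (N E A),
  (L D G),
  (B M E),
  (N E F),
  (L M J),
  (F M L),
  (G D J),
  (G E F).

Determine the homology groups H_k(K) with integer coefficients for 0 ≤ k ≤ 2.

Fix the vertex order A < B < D < E < F < G < J < L < M < N and write every simplex with vertices in increasing order. Then dim K = 2 and the simplices of K are:

  0-simplices (10): A, B, D, E, F, G, J, L, M, N
  1-simplices (30): AD, AE, AJ, AL, AM, AN, BE, BF, BG, BJ, BM, BN, DG, DJ, DL, EF, EG, EM, EN, FG, FL, FM, FN, GJ, GL, JL, JM, JN, LM, LN
  2-simplices (20): ADJ, ADL, AEM, AEN, AJM, ALN, BEG, BEM, BFM, BFN, BGJ, BJN, DGJ, DGL, EFG, EFN, FGL, FLM, JLM, JLN

Hence C_0 ≅ Z^10, C_1 ≅ Z^30, C_2 ≅ Z^20.

∂_1: C_1 → C_0 sends each edge [p,q] (with p < q) to q − p.
The resulting 10×30 matrix has rank 9, and its Smith normal form has invariant factors (1,1,1,1,1,1,1,1,1).

Boundary ∂_2: C_2 → C_1 maps a triangle to the signed sum of its edges. For instance
  ∂ADJ = DJ − AJ + AD,
  ∂JLM = LM − JM + JL.
The 30×20 boundary matrix has rank 20 and Smith normal form diag(1,1,1,1,1,1,1,1,1,1,1,1,1,1,1,1,1,1,1,2).

From H_k ≅ ker(∂_k) / im(∂_{k+1}) we obtain:

  H_0: rank C_0 − rank ∂_1 = 10 − 9 = 1, and the invariant factors of ∂_1 are all 1, so H_0 ≅ Z.
  H_1: rank ker ∂_1 − rank ∂_2 = (30 − 9) − 20 = 1, and ∂_2 has invariant factor 2 > 1, so H_1 ≅ Z ⊕ Z_2.
  H_2: rank ker ∂_2 − rank ∂_3 = (20 − 20) − 0 = 0, and there is no ∂_3, so H_2 ≅ 0.

As a check, the Euler characteristic is 10 − 30 + 20 = 0, which agrees with 1 − 1 + 0 = 0.

H_0 ≅ Z,  H_1 ≅ Z ⊕ Z_2,  H_2 = 0.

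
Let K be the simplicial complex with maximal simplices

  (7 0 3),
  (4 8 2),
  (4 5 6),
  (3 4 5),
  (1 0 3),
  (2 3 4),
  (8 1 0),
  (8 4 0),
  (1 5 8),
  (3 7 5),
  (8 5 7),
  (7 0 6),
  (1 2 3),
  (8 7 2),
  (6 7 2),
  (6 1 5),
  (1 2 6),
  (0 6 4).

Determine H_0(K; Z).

H_0 = Z.

Order the vertices as 0 < 1 < 2 < 3 < 4 < 5 < 6 < 7 < 8. Listing each simplex with vertices in this order, K has dimension 2 with simplices:

  0-simplices (9): [0], [1], [2], [3], [4], [5], [6], [7], [8]
  1-simplices (27): (27 of them)
  2-simplices (18): [0,1,3], [0,1,8], [0,3,7], [0,4,6], [0,4,8], [0,6,7], [1,2,3], [1,2,6], [1,5,6], [1,5,8], [2,3,4], [2,4,8], [2,6,7], [2,7,8], [3,4,5], [3,5,7], [4,5,6], [5,7,8]

giving chain groups C_0 ≅ Z^9, C_1 ≅ Z^27, C_2 ≅ Z^18.

The boundary map ∂_1: C_1 → C_0 maps an edge to its endpoints' difference, ∂[p,q] = q − p.
The resulting 9×27 matrix has rank 8, and its Smith normal form has invariant factors (1,1,1,1,1,1,1,1).

Boundary ∂_2: C_2 → C_1 acts by ∂[p,q,r] = [q,r] − [p,r] + [p,q]. For instance
  ∂[0,4,8] = [4,8] − [0,8] + [0,4],
  ∂[0,3,7] = [3,7] − [0,7] + [0,3].
The 27×18 boundary matrix has rank 17 and Smith normal form diag(1,1,1,1,1,1,1,1,1,1,1,1,1,1,1,1,1).

Computing H_k = (kernel of ∂_k) / (image of ∂_{k+1}):

  H_0: rank C_0 − rank ∂_1 = 9 − 8 = 1, and the invariant factors of ∂_1 are all 1, so H_0 = Z.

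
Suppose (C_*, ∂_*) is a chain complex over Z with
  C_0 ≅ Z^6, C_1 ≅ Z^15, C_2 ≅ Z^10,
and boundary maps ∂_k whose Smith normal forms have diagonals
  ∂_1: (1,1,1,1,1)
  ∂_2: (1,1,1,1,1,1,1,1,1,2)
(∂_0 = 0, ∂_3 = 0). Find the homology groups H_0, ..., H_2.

H_0: b_0 = 6 − 0 − 5 = 1; torsion from ∂_1 factors > 1: none. So H_0 = Z.
H_1: b_1 = 15 − 5 − 10 = 0; torsion from ∂_2 factors > 1: [2]. So H_1 = Z/2Z.
H_2: b_2 = 10 − 10 − 0 = 0; torsion from ∂_3 factors > 1: none. So H_2 = 0.

H_0 = Z,  H_1 = Z/2Z,  H_2 = 0.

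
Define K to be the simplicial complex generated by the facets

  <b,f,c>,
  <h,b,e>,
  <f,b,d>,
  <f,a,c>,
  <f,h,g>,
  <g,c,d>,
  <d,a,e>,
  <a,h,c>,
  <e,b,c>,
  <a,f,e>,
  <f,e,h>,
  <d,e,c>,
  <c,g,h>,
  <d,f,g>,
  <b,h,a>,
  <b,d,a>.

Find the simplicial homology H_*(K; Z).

H_0 ≅ Z,  H_1 ≅ Z^2,  H_2 ≅ Z.

Order the vertices as a < b < c < d < e < f < g < h. Listing each simplex with vertices in this order, K has dimension 2 with simplices:

  0-simplices (8): a, b, c, d, e, f, g, h
  1-simplices (24): ab, ac, ad, ae, af, ah, bc, bd, be, bf, bh, cd, ce, cf, cg, ch, de, df, dg, ef, eh, fg, fh, gh
  2-simplices (16): abd, abh, acf, ach, ade, aef, bce, bcf, bdf, beh, cde, cdg, cgh, dfg, efh, fgh

giving chain groups C_0 ≅ Z^8, C_1 ≅ Z^24, C_2 ≅ Z^16.

The boundary map ∂_1: C_1 → C_0 sends each edge [p,q] (with p < q) to q − p. For instance
  ∂bf = f − b.
The resulting 8×24 matrix has rank 7, and its Smith normal form has invariant factors (1,1,1,1,1,1,1).

The boundary map ∂_2: C_2 → C_1 sends each 2-simplex [p,q,r] to [q,r] − [p,r] + [p,q]. For instance
  ∂cgh = gh − ch + cg,
  ∂dfg = fg − dg + df.
The 24×16 boundary matrix has rank 15 and Smith normal form diag(1,1,1,1,1,1,1,1,1,1,1,1,1,1,1).

From H_k ≅ ker(∂_k) / im(∂_{k+1}) we obtain:

  H_0: rank C_0 − rank ∂_1 = 8 − 7 = 1, and the invariant factors of ∂_1 are all 1, so H_0 ≅ Z.
  H_1: rank ker ∂_1 − rank ∂_2 = (24 − 7) − 15 = 2, and the invariant factors of ∂_2 are all 1, so H_1 ≅ Z^2.
  H_2: rank ker ∂_2 − rank ∂_3 = (16 − 15) − 0 = 1, and there is no ∂_3, so H_2 ≅ Z.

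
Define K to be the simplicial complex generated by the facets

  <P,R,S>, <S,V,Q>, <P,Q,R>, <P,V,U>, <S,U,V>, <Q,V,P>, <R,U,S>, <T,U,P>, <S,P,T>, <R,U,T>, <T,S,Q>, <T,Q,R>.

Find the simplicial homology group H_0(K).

Fix the vertex order P < Q < R < S < T < U < V and write every simplex with vertices in increasing order. Then dim K = 2 and the simplices of K are:

  0-simplices (7): P, Q, R, S, T, U, V
  1-simplices (18): PQ, PR, PS, PT, PU, PV, QR, QS, QT, QV, RS, RT, RU, ST, SU, SV, TU, UV
  2-simplices (12): PQR, PQV, PRS, PST, PTU, PUV, QRT, QST, QSV, RSU, RTU, SUV

giving chain groups C_0 ≅ Z^7, C_1 ≅ Z^18, C_2 ≅ Z^12.

The boundary map ∂_1: C_1 → C_0 is given by ∂[p,q] = [q] − [p].
As a 7×18 matrix over Z this has rank 6, with invariant factors (1,1,1,1,1,1).

∂_2: C_2 → C_1 sends each 2-simplex [p,q,r] to [q,r] − [p,r] + [p,q]. For instance
  ∂PST = ST − PT + PS,
  ∂SUV = UV − SV + SU.
The resulting 18×12 matrix has rank 12, and its Smith normal form has invariant factors (1,1,1,1,1,1,1,1,1,1,1,2).

Reading off H_k = ker ∂_k / im ∂_{k+1}:

  H_0: rank C_0 − rank ∂_1 = 7 − 6 = 1, and the invariant factors of ∂_1 are all 1, so H_0 ≅ Z.

(K is a triangulation of the real projective plane RP^2.)

H_0 ≅ Z.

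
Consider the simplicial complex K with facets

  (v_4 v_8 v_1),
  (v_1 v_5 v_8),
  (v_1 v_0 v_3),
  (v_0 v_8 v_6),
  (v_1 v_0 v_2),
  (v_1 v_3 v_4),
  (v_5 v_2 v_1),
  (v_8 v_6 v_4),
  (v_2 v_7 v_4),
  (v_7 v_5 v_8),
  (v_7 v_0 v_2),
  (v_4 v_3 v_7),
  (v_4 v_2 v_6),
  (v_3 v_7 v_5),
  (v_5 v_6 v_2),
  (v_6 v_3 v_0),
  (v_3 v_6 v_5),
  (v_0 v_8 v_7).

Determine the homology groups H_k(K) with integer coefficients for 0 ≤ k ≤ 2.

We work with the vertex ordering v_0 < v_1 < v_2 < v_3 < v_4 < v_5 < v_6 < v_7 < v_8. The simplices of K, each written with vertices in increasing order, are:

  0-simplices (9): [v_0], [v_1], [v_2], [v_3], [v_4], [v_5], [v_6], [v_7], [v_8]
  1-simplices (27): (27 of them)
  2-simplices (18): (18 of them)

Hence C_0 ≅ Z^9, C_1 ≅ Z^27, C_2 ≅ Z^18.

The boundary map ∂_1: C_1 → C_0 sends each edge [p,q] (with p < q) to q − p. For instance
  ∂[v_4,v_7] = [v_7] − [v_4].
The resulting 9×27 matrix has rank 8, and its Smith normal form has invariant factors (1,1,1,1,1,1,1,1).

∂_2: C_2 → C_1 sends each 2-simplex [p,q,r] to [q,r] − [p,r] + [p,q]. For instance
  ∂[v_0,v_1,v_3] = [v_1,v_3] − [v_0,v_3] + [v_0,v_1],
  ∂[v_0,v_3,v_6] = [v_3,v_6] − [v_0,v_6] + [v_0,v_3].
This gives a 27×18 integer matrix of rank 17; reducing to Smith normal form yields diagonal entries (1,1,1,1,1,1,1,1,1,1,1,1,1,1,1,1,1).

Now H_k = ker ∂_k / im ∂_{k+1}, so:

  H_0: rank C_0 − rank ∂_1 = 9 − 8 = 1, and the invariant factors of ∂_1 are all 1, so H_0 ≅ Z.
  H_1: rank ker ∂_1 − rank ∂_2 = (27 − 8) − 17 = 2, and the invariant factors of ∂_2 are all 1, so H_1 ≅ Z^2.
  H_2: rank ker ∂_2 − rank ∂_3 = (18 − 17) − 0 = 1, and there is no ∂_3, so H_2 ≅ Z.

H_0 ≅ Z,  H_1 ≅ Z^2,  H_2 ≅ Z.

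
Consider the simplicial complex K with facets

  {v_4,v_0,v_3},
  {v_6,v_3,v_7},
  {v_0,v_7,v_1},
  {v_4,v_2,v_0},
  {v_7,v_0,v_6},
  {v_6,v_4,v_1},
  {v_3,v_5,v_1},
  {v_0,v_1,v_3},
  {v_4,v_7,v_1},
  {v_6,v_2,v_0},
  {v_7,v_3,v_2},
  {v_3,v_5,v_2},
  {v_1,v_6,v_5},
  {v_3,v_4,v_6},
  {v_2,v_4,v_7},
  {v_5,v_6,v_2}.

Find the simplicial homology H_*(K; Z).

Order the vertices as v_0 < v_1 < v_2 < v_3 < v_4 < v_5 < v_6 < v_7. Listing each simplex with vertices in this order, K has dimension 2 with simplices:

  0-simplices (8): [v_0], [v_1], [v_2], [v_3], [v_4], [v_5], [v_6], [v_7]
  1-simplices (24): (24 of them)
  2-simplices (16): (16 of them)

Hence C_0 ≅ Z^8, C_1 ≅ Z^24, C_2 ≅ Z^16.

Boundary ∂_1: C_1 → C_0 is given by ∂[p,q] = [q] − [p]. For instance
  ∂[v_2,v_5] = [v_5] − [v_2].
As a 8×24 matrix over Z this has rank 7, with invariant factors (1,1,1,1,1,1,1).

The boundary map ∂_2: C_2 → C_1 sends each 2-simplex [p,q,r] to [q,r] − [p,r] + [p,q]. For instance
  ∂[v_2,v_3,v_7] = [v_3,v_7] − [v_2,v_7] + [v_2,v_3],
  ∂[v_2,v_5,v_6] = [v_5,v_6] − [v_2,v_6] + [v_2,v_5].
The 24×16 boundary matrix has rank 15 and Smith normal form diag(1,1,1,1,1,1,1,1,1,1,1,1,1,1,1).

Now H_k = ker ∂_k / im ∂_{k+1}, so:

  H_0: rank C_0 − rank ∂_1 = 8 − 7 = 1, and the invariant factors of ∂_1 are all 1, so H_0 ≅ Z.
  H_1: rank ker ∂_1 − rank ∂_2 = (24 − 7) − 15 = 2, and the invariant factors of ∂_2 are all 1, so H_1 ≅ Z^2.
  H_2: rank ker ∂_2 − rank ∂_3 = (16 − 15) − 0 = 1, and there is no ∂_3, so H_2 ≅ Z.

H_0 = Z,  H_1 = Z^2,  H_2 = Z.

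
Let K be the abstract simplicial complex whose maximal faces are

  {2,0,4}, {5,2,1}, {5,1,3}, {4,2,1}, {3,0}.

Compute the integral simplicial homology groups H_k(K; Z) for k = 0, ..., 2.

Order the vertices as 0 < 1 < 2 < 3 < 4 < 5. Listing each simplex with vertices in this order, K has dimension 2 with simplices:

  0-simplices (6): [0], [1], [2], [3], [4], [5]
  1-simplices (10): [0,2], [0,3], [0,4], [1,2], [1,3], [1,4], [1,5], [2,4], [2,5], [3,5]
  2-simplices (4): [0,2,4], [1,2,4], [1,2,5], [1,3,5]

giving chain groups C_0 ≅ Z^6, C_1 ≅ Z^10, C_2 ≅ Z^4.

The boundary map ∂_1: C_1 → C_0 sends each edge [p,q] (with p < q) to q − p.
As a 6×10 matrix over Z this has rank 5, with invariant factors (1,1,1,1,1).

Boundary ∂_2: C_2 → C_1 maps a triangle to the signed sum of its edges. For instance
  ∂[1,2,5] = [2,5] − [1,5] + [1,2],
  ∂[1,3,5] = [3,5] − [1,5] + [1,3].
This gives a 10×4 integer matrix of rank 4; reducing to Smith normal form yields diagonal entries (1,1,1,1).

Reading off H_k = ker ∂_k / im ∂_{k+1}:

  H_0: rank C_0 − rank ∂_1 = 6 − 5 = 1, and the invariant factors of ∂_1 are all 1, so H_0 = Z.
  H_1: rank ker ∂_1 − rank ∂_2 = (10 − 5) − 4 = 1, and the invariant factors of ∂_2 are all 1, so H_1 = Z.
  H_2: rank ker ∂_2 − rank ∂_3 = (4 − 4) − 0 = 0, and there is no ∂_3, so H_2 = 0.

As a check, the Euler characteristic is 6 − 10 + 4 = 0, which agrees with 1 − 1 + 0 = 0.

H_0 = Z,  H_1 = Z,  H_2 = 0.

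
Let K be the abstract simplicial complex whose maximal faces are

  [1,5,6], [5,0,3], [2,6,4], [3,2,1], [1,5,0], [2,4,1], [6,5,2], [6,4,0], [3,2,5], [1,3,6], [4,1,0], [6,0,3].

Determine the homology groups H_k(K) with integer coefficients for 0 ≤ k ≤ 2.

Fix the vertex order 0 < 1 < 2 < 3 < 4 < 5 < 6 and write every simplex with vertices in increasing order. Then dim K = 2 and the simplices of K are:

  0-simplices (7): [0], [1], [2], [3], [4], [5], [6]
  1-simplices (18): [0,1], [0,3], [0,4], [0,5], [0,6], [1,2], [1,3], [1,4], [1,5], [1,6], [2,3], [2,4], [2,5], [2,6], [3,5], [3,6], [4,6], [5,6]
  2-simplices (12): [0,1,4], [0,1,5], [0,3,5], [0,3,6], [0,4,6], [1,2,3], [1,2,4], [1,3,6], [1,5,6], [2,3,5], [2,4,6], [2,5,6]

giving chain groups C_0 ≅ Z^7, C_1 ≅ Z^18, C_2 ≅ Z^12.

The boundary map ∂_1: C_1 → C_0 maps an edge to its endpoints' difference, ∂[p,q] = q − p. For instance
  ∂[2,5] = [5] − [2].
The resulting 7×18 matrix has rank 6, and its Smith normal form has invariant factors (1,1,1,1,1,1).

The boundary map ∂_2: C_2 → C_1 acts by ∂[p,q,r] = [q,r] − [p,r] + [p,q]. For instance
  ∂[1,3,6] = [3,6] − [1,6] + [1,3],
  ∂[0,3,5] = [3,5] − [0,5] + [0,3].
This gives a 18×12 integer matrix of rank 12; reducing to Smith normal form yields diagonal entries (1,1,1,1,1,1,1,1,1,1,1,2).

Computing H_k = (kernel of ∂_k) / (image of ∂_{k+1}):

  H_0: rank C_0 − rank ∂_1 = 7 − 6 = 1, and the invariant factors of ∂_1 are all 1, so H_0 = Z.
  H_1: rank ker ∂_1 − rank ∂_2 = (18 − 6) − 12 = 0, and ∂_2 has invariant factor 2 > 1, so H_1 = Z/2.
  H_2: rank ker ∂_2 − rank ∂_3 = (12 − 12) − 0 = 0, and there is no ∂_3, so H_2 = 0.

As a check, the Euler characteristic is 7 − 18 + 12 = 1, which agrees with 1 − 0 + 0 = 1.

H_0 = Z,  H_1 = Z/2,  H_2 = 0.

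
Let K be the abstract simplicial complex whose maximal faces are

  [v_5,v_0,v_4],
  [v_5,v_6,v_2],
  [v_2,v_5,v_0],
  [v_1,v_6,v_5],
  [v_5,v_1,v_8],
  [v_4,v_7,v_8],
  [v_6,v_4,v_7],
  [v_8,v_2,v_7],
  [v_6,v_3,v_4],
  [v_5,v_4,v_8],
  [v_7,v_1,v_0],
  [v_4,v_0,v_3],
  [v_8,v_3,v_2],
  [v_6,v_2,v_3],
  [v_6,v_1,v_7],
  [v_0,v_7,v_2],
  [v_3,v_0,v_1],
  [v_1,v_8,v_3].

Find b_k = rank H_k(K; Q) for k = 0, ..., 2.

b_0 = 1, b_1 = 2, b_2 = 1.

Order the vertices as v_0 < v_1 < v_2 < v_3 < v_4 < v_5 < v_6 < v_7 < v_8. Listing each simplex with vertices in this order, K has dimension 2 with simplices:

  0-simplices (9): [v_0], [v_1], [v_2], [v_3], [v_4], [v_5], [v_6], [v_7], [v_8]
  1-simplices (27): (27 of them)
  2-simplices (18): (18 of them)

so the chain groups are C_0 ≅ Z^9, C_1 ≅ Z^27, C_2 ≅ Z^18.

The boundary map ∂_1: C_1 → C_0 is given by ∂[p,q] = [q] − [p].
The 9×27 boundary matrix has rank 8 and Smith normal form diag(1,1,1,1,1,1,1,1).

∂_2: C_2 → C_1 maps a triangle to the signed sum of its edges. For instance
  ∂[v_0,v_3,v_4] = [v_3,v_4] − [v_0,v_4] + [v_0,v_3],
  ∂[v_3,v_4,v_6] = [v_4,v_6] − [v_3,v_6] + [v_3,v_4].
The resulting 27×18 matrix has rank 17, and its Smith normal form has invariant factors (1,1,1,1,1,1,1,1,1,1,1,1,1,1,1,1,1).

Reading off H_k = ker ∂_k / im ∂_{k+1}:

  H_0: rank C_0 − rank ∂_1 = 9 − 8 = 1, and the invariant factors of ∂_1 are all 1, so H_0 ≅ Z.
  H_1: rank ker ∂_1 − rank ∂_2 = (27 − 8) − 17 = 2, and the invariant factors of ∂_2 are all 1, so H_1 ≅ Z^2.
  H_2: rank ker ∂_2 − rank ∂_3 = (18 − 17) − 0 = 1, and there is no ∂_3, so H_2 ≅ Z.

Hence the Betti numbers are b_0 = 1, b_1 = 2, b_2 = 1.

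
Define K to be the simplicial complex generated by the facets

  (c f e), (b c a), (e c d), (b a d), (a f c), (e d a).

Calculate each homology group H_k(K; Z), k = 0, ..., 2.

H_0 ≅ Z,  H_1 ≅ Z,  H_2 = 0.

Fix the vertex order a < b < c < d < e < f and write every simplex with vertices in increasing order. Then dim K = 2 and the simplices of K are:

  0-simplices (6): a, b, c, d, e, f
  1-simplices (12): ab, ac, ad, ae, af, bc, bd, cd, ce, cf, de, ef
  2-simplices (6): abc, abd, acf, ade, cde, cef

giving chain groups C_0 ≅ Z^6, C_1 ≅ Z^12, C_2 ≅ Z^6.

∂_1: C_1 → C_0 maps an edge to its endpoints' difference, ∂[p,q] = q − p. For instance
  ∂ac = c − a.
As a 6×12 matrix over Z this has rank 5, with invariant factors (1,1,1,1,1).

The boundary map ∂_2: C_2 → C_1 acts by ∂[p,q,r] = [q,r] − [p,r] + [p,q]. For instance
  ∂abd = bd − ad + ab,
  ∂acf = cf − af + ac.
As a 12×6 matrix over Z this has rank 6, with invariant factors (1,1,1,1,1,1).

From H_k ≅ ker(∂_k) / im(∂_{k+1}) we obtain:

  H_0: rank C_0 − rank ∂_1 = 6 − 5 = 1, and the invariant factors of ∂_1 are all 1, so H_0 = Z.
  H_1: rank ker ∂_1 − rank ∂_2 = (12 − 5) − 6 = 1, and the invariant factors of ∂_2 are all 1, so H_1 = Z.
  H_2: rank ker ∂_2 − rank ∂_3 = (6 − 6) − 0 = 0, and there is no ∂_3, so H_2 = 0.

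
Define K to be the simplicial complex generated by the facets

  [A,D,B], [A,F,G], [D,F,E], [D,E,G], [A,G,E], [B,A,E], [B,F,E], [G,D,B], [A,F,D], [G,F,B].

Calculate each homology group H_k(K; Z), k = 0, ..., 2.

H_0 = Z,  H_1 = Z_2,  H_2 = 0.

Order the vertices as A < B < D < E < F < G. Listing each simplex with vertices in this order, K has dimension 2 with simplices:

  0-simplices (6): A, B, D, E, F, G
  1-simplices (15): AB, AD, AE, AF, AG, BD, BE, BF, BG, DE, DF, DG, EF, EG, FG
  2-simplices (10): ABD, ABE, ADF, AEG, AFG, BDG, BEF, BFG, DEF, DEG

Hence C_0 ≅ Z^6, C_1 ≅ Z^15, C_2 ≅ Z^10.

The boundary map ∂_1: C_1 → C_0 sends each edge [p,q] (with p < q) to q − p.
This gives a 6×15 integer matrix of rank 5; reducing to Smith normal form yields diagonal entries (1,1,1,1,1).

The boundary map ∂_2: C_2 → C_1 maps a triangle to the signed sum of its edges. For instance
  ∂DEF = EF − DF + DE,
  ∂ADF = DF − AF + AD.
This gives a 15×10 integer matrix of rank 10; reducing to Smith normal form yields diagonal entries (1,1,1,1,1,1,1,1,1,2).

Reading off H_k = ker ∂_k / im ∂_{k+1}:

  H_0: rank C_0 − rank ∂_1 = 6 − 5 = 1, and the invariant factors of ∂_1 are all 1, so H_0 ≅ Z.
  H_1: rank ker ∂_1 − rank ∂_2 = (15 − 5) − 10 = 0, and ∂_2 has invariant factor 2 > 1, so H_1 ≅ Z_2.
  H_2: rank ker ∂_2 − rank ∂_3 = (10 − 10) − 0 = 0, and there is no ∂_3, so H_2 ≅ 0.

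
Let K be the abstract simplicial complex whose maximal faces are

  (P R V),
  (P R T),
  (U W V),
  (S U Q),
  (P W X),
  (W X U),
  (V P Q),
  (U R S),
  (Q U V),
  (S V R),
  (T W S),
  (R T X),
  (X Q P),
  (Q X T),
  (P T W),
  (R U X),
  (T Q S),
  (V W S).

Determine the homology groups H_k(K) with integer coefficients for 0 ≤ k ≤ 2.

We work with the vertex ordering P < Q < R < S < T < U < V < W < X. The simplices of K, each written with vertices in increasing order, are:

  0-simplices (9): P, Q, R, S, T, U, V, W, X
  1-simplices (27): PQ, PR, PT, PV, PW, PX, QS, QT, QU, QV, QX, RS, RT, RU, RV, RX, ST, SU, SV, SW, TW, TX, UV, UW, UX, VW, WX
  2-simplices (18): PQV, PQX, PRT, PRV, PTW, PWX, QST, QSU, QTX, QUV, RSU, RSV, RTX, RUX, STW, SVW, UVW, UWX

Hence C_0 ≅ Z^9, C_1 ≅ Z^27, C_2 ≅ Z^18.

Boundary ∂_1: C_1 → C_0 maps an edge to its endpoints' difference, ∂[p,q] = q − p.
The 9×27 boundary matrix has rank 8 and Smith normal form diag(1,1,1,1,1,1,1,1).

∂_2: C_2 → C_1 sends each 2-simplex [p,q,r] to [q,r] − [p,r] + [p,q]. For instance
  ∂UWX = WX − UX + UW,
  ∂QST = ST − QT + QS.
This gives a 27×18 integer matrix of rank 18; reducing to Smith normal form yields diagonal entries (1,1,1,1,1,1,1,1,1,1,1,1,1,1,1,1,1,2).

Now H_k = ker ∂_k / im ∂_{k+1}, so:

  H_0: rank C_0 − rank ∂_1 = 9 − 8 = 1, and the invariant factors of ∂_1 are all 1, so H_0 ≅ Z.
  H_1: rank ker ∂_1 − rank ∂_2 = (27 − 8) − 18 = 1, and ∂_2 has invariant factor 2 > 1, so H_1 ≅ Z ⊕ Z/2.
  H_2: rank ker ∂_2 − rank ∂_3 = (18 − 18) − 0 = 0, and there is no ∂_3, so H_2 ≅ 0.

(K is a triangulation of the Klein bottle.)

H_0 = Z,  H_1 = Z ⊕ Z/2,  H_2 = 0.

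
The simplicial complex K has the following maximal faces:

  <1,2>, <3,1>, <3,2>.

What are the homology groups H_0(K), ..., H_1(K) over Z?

Take the total order 1 < 2 < 3 on the vertex set. Then K (dimension 1) consists of the simplices:

  0-simplices (3): [1], [2], [3]
  1-simplices (3): [1,2], [1,3], [2,3]

giving chain groups C_0 ≅ Z^3, C_1 ≅ Z^3.

Boundary ∂_1: C_1 → C_0 sends each edge [p,q] (with p < q) to q − p.
The 3×3 boundary matrix has rank 2 and Smith normal form diag(1,1).

Reading off H_k = ker ∂_k / im ∂_{k+1}:

  H_0: rank C_0 − rank ∂_1 = 3 − 2 = 1, and the invariant factors of ∂_1 are all 1, so H_0 = Z.
  H_1: rank ker ∂_1 − rank ∂_2 = (3 − 2) − 0 = 1, and there is no ∂_2, so H_1 = Z.

As a check, the Euler characteristic is 3 − 3 = 0, which agrees with 1 − 1 = 0.

H_0 ≅ Z,  H_1 ≅ Z.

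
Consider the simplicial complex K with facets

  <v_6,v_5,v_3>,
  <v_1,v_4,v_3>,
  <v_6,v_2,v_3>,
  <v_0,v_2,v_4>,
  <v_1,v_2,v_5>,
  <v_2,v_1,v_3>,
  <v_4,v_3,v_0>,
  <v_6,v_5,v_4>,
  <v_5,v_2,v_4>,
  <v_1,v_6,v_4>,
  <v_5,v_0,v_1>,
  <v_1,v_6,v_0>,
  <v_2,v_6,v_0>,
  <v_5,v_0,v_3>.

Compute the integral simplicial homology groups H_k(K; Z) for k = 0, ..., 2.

H_0 = Z,  H_1 = Z^2,  H_2 = Z.

Take the total order v_0 < v_1 < v_2 < v_3 < v_4 < v_5 < v_6 on the vertex set. Then K (dimension 2) consists of the simplices:

  0-simplices (7): [v_0], [v_1], [v_2], [v_3], [v_4], [v_5], [v_6]
  1-simplices (21): (21 of them)
  2-simplices (14): (14 of them)

so the chain groups are C_0 ≅ Z^7, C_1 ≅ Z^21, C_2 ≅ Z^14.

Boundary ∂_1: C_1 → C_0 maps an edge to its endpoints' difference, ∂[p,q] = q − p.
As a 7×21 matrix over Z this has rank 6, with invariant factors (1,1,1,1,1,1).

Boundary ∂_2: C_2 → C_1 acts by ∂[p,q,r] = [q,r] − [p,r] + [p,q]. For instance
  ∂[v_0,v_2,v_6] = [v_2,v_6] − [v_0,v_6] + [v_0,v_2],
  ∂[v_0,v_3,v_5] = [v_3,v_5] − [v_0,v_5] + [v_0,v_3].
The resulting 21×14 matrix has rank 13, and its Smith normal form has invariant factors (1,1,1,1,1,1,1,1,1,1,1,1,1).

Reading off H_k = ker ∂_k / im ∂_{k+1}:

  H_0: rank C_0 − rank ∂_1 = 7 − 6 = 1, and the invariant factors of ∂_1 are all 1, so H_0 = Z.
  H_1: rank ker ∂_1 − rank ∂_2 = (21 − 6) − 13 = 2, and the invariant factors of ∂_2 are all 1, so H_1 = Z^2.
  H_2: rank ker ∂_2 − rank ∂_3 = (14 − 13) − 0 = 1, and there is no ∂_3, so H_2 = Z.

As a check, the Euler characteristic is 7 − 21 + 14 = 0, which agrees with 1 − 2 + 1 = 0.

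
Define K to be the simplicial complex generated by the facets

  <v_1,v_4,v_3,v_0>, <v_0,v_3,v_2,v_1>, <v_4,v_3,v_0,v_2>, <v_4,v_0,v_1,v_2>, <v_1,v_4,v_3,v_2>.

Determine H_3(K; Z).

H_3 = Z.

K has 5 vertices, 10 edges, 10 triangles, 5 3-simplices.
rank ∂_3 = 4, rank ∂_4 = 0 ⇒ b_3 = 5 − 4 − 0 = 1. So H_3 ≅ Z.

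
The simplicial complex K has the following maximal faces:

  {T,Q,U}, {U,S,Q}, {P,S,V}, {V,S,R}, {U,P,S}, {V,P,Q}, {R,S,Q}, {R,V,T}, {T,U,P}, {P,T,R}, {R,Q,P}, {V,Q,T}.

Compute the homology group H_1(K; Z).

H_1 ≅ Z/2.

K has 7 vertices, 18 edges, 12 triangles.
rank ∂_1 = 6, rank ∂_2 = 12 ⇒ b_1 = 18 − 6 − 12 = 0; ∂_2 has invariant factor(s) [2] giving torsion. So H_1 = Z/2.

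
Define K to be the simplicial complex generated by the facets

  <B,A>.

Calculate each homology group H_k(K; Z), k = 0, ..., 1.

H_0 ≅ Z,  H_1 = 0.

We work with the vertex ordering A < B. The simplices of K, each written with vertices in increasing order, are:

  0-simplices (2): A, B
  1-simplices (1): AB

so the chain groups are C_0 ≅ Z^2, C_1 ≅ Z^1.

Boundary ∂_1: C_1 → C_0 sends each edge [p,q] (with p < q) to q − p. For instance
  ∂AB = B − A.
This gives a 2×1 integer matrix of rank 1; reducing to Smith normal form yields diagonal entries (1).

From H_k ≅ ker(∂_k) / im(∂_{k+1}) we obtain:

  H_0: rank C_0 − rank ∂_1 = 2 − 1 = 1, and the invariant factors of ∂_1 are all 1, so H_0 = Z.
  H_1: rank ker ∂_1 − rank ∂_2 = (1 − 1) − 0 = 0, and there is no ∂_2, so H_1 = 0.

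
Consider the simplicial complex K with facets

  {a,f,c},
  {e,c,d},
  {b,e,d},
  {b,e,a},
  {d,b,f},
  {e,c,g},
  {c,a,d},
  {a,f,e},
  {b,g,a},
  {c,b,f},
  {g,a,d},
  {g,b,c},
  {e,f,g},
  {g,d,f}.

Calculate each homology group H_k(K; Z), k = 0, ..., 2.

H_0 ≅ Z,  H_1 ≅ Z^2,  H_2 ≅ Z.

Take the total order a < b < c < d < e < f < g on the vertex set. Then K (dimension 2) consists of the simplices:

  0-simplices (7): a, b, c, d, e, f, g
  1-simplices (21): ab, ac, ad, ae, af, ag, bc, bd, be, bf, bg, cd, ce, cf, cg, de, df, dg, ef, eg, fg
  2-simplices (14): abe, abg, acd, acf, adg, aef, bcf, bcg, bde, bdf, cde, ceg, dfg, efg

giving chain groups C_0 ≅ Z^7, C_1 ≅ Z^21, C_2 ≅ Z^14.

The boundary map ∂_1: C_1 → C_0 sends each edge [p,q] (with p < q) to q − p.
As a 7×21 matrix over Z this has rank 6, with invariant factors (1,1,1,1,1,1).

Boundary ∂_2: C_2 → C_1 maps a triangle to the signed sum of its edges. For instance
  ∂bcf = cf − bf + bc,
  ∂bcg = cg − bg + bc.
The resulting 21×14 matrix has rank 13, and its Smith normal form has invariant factors (1,1,1,1,1,1,1,1,1,1,1,1,1).

From H_k ≅ ker(∂_k) / im(∂_{k+1}) we obtain:

  H_0: rank C_0 − rank ∂_1 = 7 − 6 = 1, and the invariant factors of ∂_1 are all 1, so H_0 ≅ Z.
  H_1: rank ker ∂_1 − rank ∂_2 = (21 − 6) − 13 = 2, and the invariant factors of ∂_2 are all 1, so H_1 ≅ Z^2.
  H_2: rank ker ∂_2 − rank ∂_3 = (14 − 13) − 0 = 1, and there is no ∂_3, so H_2 ≅ Z.

As a check, the Euler characteristic is 7 − 21 + 14 = 0, which agrees with 1 − 2 + 1 = 0.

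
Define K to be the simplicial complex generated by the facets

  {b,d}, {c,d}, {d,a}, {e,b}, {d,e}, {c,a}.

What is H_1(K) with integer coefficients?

H_1 = Z^2.

Take the total order a < b < c < d < e on the vertex set. Then K (dimension 1) consists of the simplices:

  0-simplices (5): a, b, c, d, e
  1-simplices (6): ac, ad, bd, be, cd, de

so the chain groups are C_0 ≅ Z^5, C_1 ≅ Z^6.

The boundary map ∂_1: C_1 → C_0 maps an edge to its endpoints' difference, ∂[p,q] = q − p. For instance
  ∂de = e − d.
As a 5×6 matrix over Z this has rank 4, with invariant factors (1,1,1,1).

From H_k ≅ ker(∂_k) / im(∂_{k+1}) we obtain:

  H_1: rank ker ∂_1 − rank ∂_2 = (6 − 4) − 0 = 2, and there is no ∂_2, so H_1 = Z^2.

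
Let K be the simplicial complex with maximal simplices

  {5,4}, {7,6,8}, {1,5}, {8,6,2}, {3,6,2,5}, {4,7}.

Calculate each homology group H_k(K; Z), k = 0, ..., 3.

H_0 ≅ Z,  H_1 ≅ Z,  H_2 = 0,  H_3 = 0.

Take the total order 1 < 2 < 3 < 4 < 5 < 6 < 7 < 8 on the vertex set. Then K (dimension 3) consists of the simplices:

  0-simplices (8): [1], [2], [3], [4], [5], [6], [7], [8]
  1-simplices (13): [1,5], [2,3], [2,5], [2,6], [2,8], [3,5], [3,6], [4,5], [4,7], [5,6], [6,7], [6,8], [7,8]
  2-simplices (6): [2,3,5], [2,3,6], [2,5,6], [2,6,8], [3,5,6], [6,7,8]
  3-simplices (1): [2,3,5,6]

Hence C_0 ≅ Z^8, C_1 ≅ Z^13, C_2 ≅ Z^6, C_3 ≅ Z^1.

The boundary map ∂_1: C_1 → C_0 is given by ∂[p,q] = [q] − [p].
As a 8×13 matrix over Z this has rank 7, with invariant factors (1,1,1,1,1,1,1).

Boundary ∂_2: C_2 → C_1 maps a triangle to the signed sum of its edges. For instance
  ∂[2,3,5] = [3,5] − [2,5] + [2,3],
  ∂[3,5,6] = [5,6] − [3,6] + [3,5].
The resulting 13×6 matrix has rank 5, and its Smith normal form has invariant factors (1,1,1,1,1).

The boundary map ∂_3: C_3 → C_2 sends each 3-simplex σ to the alternating sum Σ_i (−1)^i (σ with its i-th vertex removed). For instance
  ∂[2,3,5,6] = [3,5,6] − [2,5,6] + [2,3,6] − [2,3,5].
The 6×1 boundary matrix has rank 1 and Smith normal form diag(1).

From H_k ≅ ker(∂_k) / im(∂_{k+1}) we obtain:

  H_0: rank C_0 − rank ∂_1 = 8 − 7 = 1, and the invariant factors of ∂_1 are all 1, so H_0 ≅ Z.
  H_1: rank ker ∂_1 − rank ∂_2 = (13 − 7) − 5 = 1, and the invariant factors of ∂_2 are all 1, so H_1 ≅ Z.
  H_2: rank ker ∂_2 − rank ∂_3 = (6 − 5) − 1 = 0, and the invariant factors of ∂_3 are all 1, so H_2 ≅ 0.
  H_3: rank ker ∂_3 − rank ∂_4 = (1 − 1) − 0 = 0, and there is no ∂_4, so H_3 ≅ 0.

As a check, the Euler characteristic is 8 − 13 + 6 − 1 = 0, which agrees with 1 − 1 + 0 − 0 = 0.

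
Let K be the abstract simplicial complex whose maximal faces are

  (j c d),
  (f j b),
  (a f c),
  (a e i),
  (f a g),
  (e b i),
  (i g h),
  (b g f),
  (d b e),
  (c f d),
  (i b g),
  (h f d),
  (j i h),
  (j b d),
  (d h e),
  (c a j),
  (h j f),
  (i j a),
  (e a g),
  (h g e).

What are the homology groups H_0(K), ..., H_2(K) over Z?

H_0 ≅ Z,  H_1 ≅ Z ⊕ Z/2,  H_2 = 0.

Order the vertices as a < b < c < d < e < f < g < h < i < j. Listing each simplex with vertices in this order, K has dimension 2 with simplices:

  0-simplices (10): a, b, c, d, e, f, g, h, i, j
  1-simplices (30): ac, ae, af, ag, ai, aj, bd, be, bf, bg, bi, bj, cd, cf, cj, de, df, dh, dj, eg, eh, ei, fg, fh, fj, gh, gi, hi, hj, ij
  2-simplices (20): acf, acj, aeg, aei, afg, aij, bde, bdj, bei, bfg, bfj, bgi, cdf, cdj, deh, dfh, egh, fhj, ghi, hij

Hence C_0 ≅ Z^10, C_1 ≅ Z^30, C_2 ≅ Z^20.

Boundary ∂_1: C_1 → C_0 maps an edge to its endpoints' difference, ∂[p,q] = q − p.
As a 10×30 matrix over Z this has rank 9, with invariant factors (1,1,1,1,1,1,1,1,1).

∂_2: C_2 → C_1 sends each 2-simplex [p,q,r] to [q,r] − [p,r] + [p,q]. For instance
  ∂hij = ij − hj + hi,
  ∂deh = eh − dh + de.
As a 30×20 matrix over Z this has rank 20, with invariant factors (1,1,1,1,1,1,1,1,1,1,1,1,1,1,1,1,1,1,1,2).

Computing H_k = (kernel of ∂_k) / (image of ∂_{k+1}):

  H_0: rank C_0 − rank ∂_1 = 10 − 9 = 1, and the invariant factors of ∂_1 are all 1, so H_0 ≅ Z.
  H_1: rank ker ∂_1 − rank ∂_2 = (30 − 9) − 20 = 1, and ∂_2 has invariant factor 2 > 1, so H_1 ≅ Z ⊕ Z/2.
  H_2: rank ker ∂_2 − rank ∂_3 = (20 − 20) − 0 = 0, and there is no ∂_3, so H_2 ≅ 0.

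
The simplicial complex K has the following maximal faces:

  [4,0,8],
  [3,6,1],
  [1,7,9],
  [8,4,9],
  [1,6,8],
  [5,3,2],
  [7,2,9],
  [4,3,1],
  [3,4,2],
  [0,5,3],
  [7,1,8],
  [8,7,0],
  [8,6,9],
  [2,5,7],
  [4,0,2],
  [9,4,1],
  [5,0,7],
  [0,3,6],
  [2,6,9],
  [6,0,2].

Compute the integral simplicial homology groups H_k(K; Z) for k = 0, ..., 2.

H_0 ≅ Z,  H_1 ≅ Z × Z/2,  H_2 = 0.

We work with the vertex ordering 0 < 1 < 2 < 3 < 4 < 5 < 6 < 7 < 8 < 9. The simplices of K, each written with vertices in increasing order, are:

  0-simplices (10): [0], [1], [2], [3], [4], [5], [6], [7], [8], [9]
  1-simplices (30): (30 of them)
  2-simplices (20): (20 of them)

giving chain groups C_0 ≅ Z^10, C_1 ≅ Z^30, C_2 ≅ Z^20.

∂_1: C_1 → C_0 sends each edge [p,q] (with p < q) to q − p. For instance
  ∂[0,2] = [2] − [0].
As a 10×30 matrix over Z this has rank 9, with invariant factors (1,1,1,1,1,1,1,1,1).

The boundary map ∂_2: C_2 → C_1 maps a triangle to the signed sum of its edges. For instance
  ∂[1,7,8] = [7,8] − [1,8] + [1,7],
  ∂[0,5,7] = [5,7] − [0,7] + [0,5].
The 30×20 boundary matrix has rank 20 and Smith normal form diag(1,1,1,1,1,1,1,1,1,1,1,1,1,1,1,1,1,1,1,2).

From H_k ≅ ker(∂_k) / im(∂_{k+1}) we obtain:

  H_0: rank C_0 − rank ∂_1 = 10 − 9 = 1, and the invariant factors of ∂_1 are all 1, so H_0 = Z.
  H_1: rank ker ∂_1 − rank ∂_2 = (30 − 9) − 20 = 1, and ∂_2 has invariant factor 2 > 1, so H_1 = Z × Z/2.
  H_2: rank ker ∂_2 − rank ∂_3 = (20 − 20) − 0 = 0, and there is no ∂_3, so H_2 = 0.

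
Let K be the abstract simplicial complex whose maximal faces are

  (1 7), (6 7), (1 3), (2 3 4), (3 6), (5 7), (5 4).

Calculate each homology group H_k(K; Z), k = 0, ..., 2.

Take the total order 1 < 2 < 3 < 4 < 5 < 6 < 7 on the vertex set. Then K (dimension 2) consists of the simplices:

  0-simplices (7): [1], [2], [3], [4], [5], [6], [7]
  1-simplices (9): [1,3], [1,7], [2,3], [2,4], [3,4], [3,6], [4,5], [5,7], [6,7]
  2-simplices (1): [2,3,4]

giving chain groups C_0 ≅ Z^7, C_1 ≅ Z^9, C_2 ≅ Z^1.

The boundary map ∂_1: C_1 → C_0 sends each edge [p,q] (with p < q) to q − p. For instance
  ∂[3,6] = [6] − [3].
As a 7×9 matrix over Z this has rank 6, with invariant factors (1,1,1,1,1,1).

The boundary map ∂_2: C_2 → C_1 acts by ∂[p,q,r] = [q,r] − [p,r] + [p,q]. For instance
  ∂[2,3,4] = [3,4] − [2,4] + [2,3].
The 9×1 boundary matrix has rank 1 and Smith normal form diag(1).

Computing H_k = (kernel of ∂_k) / (image of ∂_{k+1}):

  H_0: rank C_0 − rank ∂_1 = 7 − 6 = 1, and the invariant factors of ∂_1 are all 1, so H_0 ≅ Z.
  H_1: rank ker ∂_1 − rank ∂_2 = (9 − 6) − 1 = 2, and the invariant factors of ∂_2 are all 1, so H_1 ≅ Z^2.
  H_2: rank ker ∂_2 − rank ∂_3 = (1 − 1) − 0 = 0, and there is no ∂_3, so H_2 ≅ 0.

H_0 ≅ Z,  H_1 ≅ Z^2,  H_2 = 0.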